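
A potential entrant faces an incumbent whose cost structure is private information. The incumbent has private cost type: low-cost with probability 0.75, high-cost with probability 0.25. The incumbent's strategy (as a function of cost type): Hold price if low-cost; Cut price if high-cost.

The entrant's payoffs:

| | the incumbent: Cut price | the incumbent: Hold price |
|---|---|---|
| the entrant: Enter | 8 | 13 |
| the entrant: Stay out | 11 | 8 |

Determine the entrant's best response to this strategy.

E[Enter] = 0.75·(13) + 0.25·(8) = 11.75
E[Stay out] = 0.75·(8) + 0.25·(11) = 8.75
Best response: Enter (11.75 is the largest).

Enter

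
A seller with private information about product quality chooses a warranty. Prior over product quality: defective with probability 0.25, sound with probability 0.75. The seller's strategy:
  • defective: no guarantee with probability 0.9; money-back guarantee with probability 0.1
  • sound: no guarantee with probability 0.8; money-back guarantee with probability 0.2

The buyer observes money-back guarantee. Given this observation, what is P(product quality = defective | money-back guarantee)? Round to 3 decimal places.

0.143

P(money-back guarantee) = 0.25·0.1 + 0.75·0.2 = 0.175
P(defective | money-back guarantee) = (0.25·0.1) / 0.175 = 0.025 / 0.175 = 0.142857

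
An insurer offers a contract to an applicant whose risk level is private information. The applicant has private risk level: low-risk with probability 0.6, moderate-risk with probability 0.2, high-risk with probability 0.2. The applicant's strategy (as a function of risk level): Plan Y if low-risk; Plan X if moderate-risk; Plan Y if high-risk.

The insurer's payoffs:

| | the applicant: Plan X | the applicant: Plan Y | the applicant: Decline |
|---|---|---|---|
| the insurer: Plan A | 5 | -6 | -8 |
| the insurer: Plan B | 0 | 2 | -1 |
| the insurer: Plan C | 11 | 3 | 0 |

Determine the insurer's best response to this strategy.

E[Plan A] = 0.6·(-6) + 0.2·(5) + 0.2·(-6) = -3.8
E[Plan B] = 0.6·(2) + 0.2·(0) + 0.2·(2) = 1.6
E[Plan C] = 0.6·(3) + 0.2·(11) + 0.2·(3) = 4.6
Best response: Plan C (4.6 is the largest).

Plan C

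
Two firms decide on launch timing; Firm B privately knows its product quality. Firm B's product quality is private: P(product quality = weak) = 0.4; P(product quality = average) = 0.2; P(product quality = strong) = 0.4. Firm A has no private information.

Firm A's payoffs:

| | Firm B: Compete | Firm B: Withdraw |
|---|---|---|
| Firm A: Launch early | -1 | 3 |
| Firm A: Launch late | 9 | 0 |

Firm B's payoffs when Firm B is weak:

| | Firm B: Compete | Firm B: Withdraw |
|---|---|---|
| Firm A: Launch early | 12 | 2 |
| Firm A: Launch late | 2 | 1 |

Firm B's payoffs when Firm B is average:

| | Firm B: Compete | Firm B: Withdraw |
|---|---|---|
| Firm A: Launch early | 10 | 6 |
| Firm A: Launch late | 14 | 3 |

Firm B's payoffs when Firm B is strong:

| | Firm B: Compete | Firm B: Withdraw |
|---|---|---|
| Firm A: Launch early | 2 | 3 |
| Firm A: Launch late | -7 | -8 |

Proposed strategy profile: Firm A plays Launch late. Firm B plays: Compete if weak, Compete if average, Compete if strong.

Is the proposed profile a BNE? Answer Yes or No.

Firm A plays Launch late: E[Launch late] = 0.4·(9) + 0.2·(9) + 0.4·(9) = 9; E[Launch early] = -1. Best-responding. ✓
Firm B (product quality weak), facing Launch late: Compete gives 2, Withdraw gives 1. Proposed Compete is best. ✓
Firm B (product quality average), facing Launch late: Compete gives 14, Withdraw gives 3. Proposed Compete is best. ✓
Firm B (product quality strong), facing Launch late: Compete gives -7, Withdraw gives -8. Proposed Compete is best. ✓

Yes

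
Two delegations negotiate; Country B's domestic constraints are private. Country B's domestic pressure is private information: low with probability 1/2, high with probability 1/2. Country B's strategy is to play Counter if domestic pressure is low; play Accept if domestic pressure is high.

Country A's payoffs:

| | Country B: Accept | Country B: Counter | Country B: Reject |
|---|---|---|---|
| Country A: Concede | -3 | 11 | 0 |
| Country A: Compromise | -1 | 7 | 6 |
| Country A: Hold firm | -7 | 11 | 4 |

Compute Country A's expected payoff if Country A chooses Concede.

E[Concede] = 1/2·11 + 1/2·(-3) = 11/2 + (-3/2) = 4

4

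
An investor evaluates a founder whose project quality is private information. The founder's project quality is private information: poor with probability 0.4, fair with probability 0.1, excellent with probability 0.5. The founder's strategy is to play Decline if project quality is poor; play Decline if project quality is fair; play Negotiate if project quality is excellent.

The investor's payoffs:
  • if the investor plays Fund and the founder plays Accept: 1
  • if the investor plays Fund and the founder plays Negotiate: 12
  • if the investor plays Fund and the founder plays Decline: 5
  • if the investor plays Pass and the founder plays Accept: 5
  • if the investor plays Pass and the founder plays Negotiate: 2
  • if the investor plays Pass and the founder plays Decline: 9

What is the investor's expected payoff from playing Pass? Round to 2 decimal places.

5.50

E[Pass] = 0.4·9 + 0.1·9 + 0.5·2 = 3.6 + 0.9 + 1 = 5.5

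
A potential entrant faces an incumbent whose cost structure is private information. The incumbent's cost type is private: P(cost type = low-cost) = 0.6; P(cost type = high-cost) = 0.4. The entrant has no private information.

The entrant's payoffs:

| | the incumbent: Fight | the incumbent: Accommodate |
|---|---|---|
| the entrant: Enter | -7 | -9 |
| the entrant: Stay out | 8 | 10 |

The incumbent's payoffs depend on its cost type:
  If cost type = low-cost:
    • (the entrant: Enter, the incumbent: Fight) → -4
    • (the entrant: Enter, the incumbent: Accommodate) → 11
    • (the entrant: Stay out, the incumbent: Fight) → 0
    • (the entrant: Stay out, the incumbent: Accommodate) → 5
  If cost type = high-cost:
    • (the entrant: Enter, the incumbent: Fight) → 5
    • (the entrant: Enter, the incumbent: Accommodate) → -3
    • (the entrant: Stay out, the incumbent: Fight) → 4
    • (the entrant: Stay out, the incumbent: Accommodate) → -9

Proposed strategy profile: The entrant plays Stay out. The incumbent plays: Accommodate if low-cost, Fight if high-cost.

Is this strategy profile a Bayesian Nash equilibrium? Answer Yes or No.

Yes

The entrant plays Stay out: E[Stay out] = 0.6·(10) + 0.4·(8) = 9.2; E[Enter] = -8.2. Best-responding. ✓
The incumbent (cost type low-cost), facing Stay out: Fight gives 0, Accommodate gives 5. Proposed Accommodate is best. ✓
The incumbent (cost type high-cost), facing Stay out: Fight gives 4, Accommodate gives -9. Proposed Fight is best. ✓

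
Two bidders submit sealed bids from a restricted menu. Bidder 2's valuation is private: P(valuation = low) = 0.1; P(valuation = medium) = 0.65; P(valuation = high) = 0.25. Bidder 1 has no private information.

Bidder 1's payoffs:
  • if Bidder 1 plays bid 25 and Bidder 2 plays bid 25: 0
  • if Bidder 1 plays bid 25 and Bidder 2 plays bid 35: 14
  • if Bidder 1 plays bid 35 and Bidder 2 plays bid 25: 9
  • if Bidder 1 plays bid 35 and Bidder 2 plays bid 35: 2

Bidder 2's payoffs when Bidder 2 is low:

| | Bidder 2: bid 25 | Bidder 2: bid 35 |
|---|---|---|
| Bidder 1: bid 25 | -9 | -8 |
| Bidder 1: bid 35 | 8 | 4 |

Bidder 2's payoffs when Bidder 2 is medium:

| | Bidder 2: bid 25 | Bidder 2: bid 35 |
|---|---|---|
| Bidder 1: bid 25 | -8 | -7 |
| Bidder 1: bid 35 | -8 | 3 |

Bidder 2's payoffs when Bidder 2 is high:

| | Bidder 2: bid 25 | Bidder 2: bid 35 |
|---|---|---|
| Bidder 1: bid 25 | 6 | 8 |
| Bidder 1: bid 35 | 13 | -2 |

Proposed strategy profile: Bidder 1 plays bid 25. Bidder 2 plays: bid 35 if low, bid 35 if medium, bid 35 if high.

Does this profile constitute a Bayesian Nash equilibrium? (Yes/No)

A profile is a BNE iff every type of every player is best-responding given beliefs about the other side.
Bidder 1 plays bid 25: E[bid 25] = 0.1·(14) + 0.65·(14) + 0.25·(14) = 14; E[bid 35] = 2. Best-responding. ✓
Bidder 2 (valuation low), facing bid 25: bid 25 gives -9, bid 35 gives -8. Proposed bid 35 is best. ✓
Bidder 2 (valuation medium), facing bid 25: bid 25 gives -8, bid 35 gives -7. Proposed bid 35 is best. ✓
Bidder 2 (valuation high), facing bid 25: bid 25 gives 6, bid 35 gives 8. Proposed bid 35 is best. ✓

Yes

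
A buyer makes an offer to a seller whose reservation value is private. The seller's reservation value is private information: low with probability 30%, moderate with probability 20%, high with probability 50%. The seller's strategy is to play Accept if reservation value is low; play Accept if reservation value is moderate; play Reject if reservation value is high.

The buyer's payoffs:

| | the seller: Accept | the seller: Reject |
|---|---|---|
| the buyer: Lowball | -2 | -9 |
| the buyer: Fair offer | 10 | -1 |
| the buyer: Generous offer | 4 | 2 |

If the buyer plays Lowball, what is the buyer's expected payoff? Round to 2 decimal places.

-5.50

E[Lowball] = 0.3·(-2) + 0.2·(-2) + 0.5·(-9) = (-0.6) + (-0.4) + (-4.5) = -5.5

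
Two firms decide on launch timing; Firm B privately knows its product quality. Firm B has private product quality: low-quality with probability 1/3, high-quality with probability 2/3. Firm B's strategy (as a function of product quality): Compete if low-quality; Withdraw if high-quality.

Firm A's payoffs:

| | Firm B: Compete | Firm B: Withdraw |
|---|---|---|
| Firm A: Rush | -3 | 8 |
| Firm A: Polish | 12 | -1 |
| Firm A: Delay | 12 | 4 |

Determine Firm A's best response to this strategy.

Delay

E[Rush] = 1/3·(-3) + 2/3·(8) = 13/3
E[Polish] = 1/3·(12) + 2/3·(-1) = 10/3
E[Delay] = 1/3·(12) + 2/3·(4) = 20/3
Best response: Delay (20/3 is the largest).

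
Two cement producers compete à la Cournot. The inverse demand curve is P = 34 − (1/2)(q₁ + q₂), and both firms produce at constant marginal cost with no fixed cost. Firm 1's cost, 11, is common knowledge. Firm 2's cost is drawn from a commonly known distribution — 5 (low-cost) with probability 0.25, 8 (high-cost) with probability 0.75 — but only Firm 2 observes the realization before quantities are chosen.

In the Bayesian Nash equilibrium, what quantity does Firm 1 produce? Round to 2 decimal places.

12.83

Type-c best response for Firm 2: q₂(c) = (34 − c) − q₁/2.
Firm 1 maximizes expected profit; its first-order condition is 34 − q₁ − (1/2)E[q₂] − 11 = 0.
Substituting E[q₂] and solving: E[c₂] = 7.25, so q₁ = (34 − 2·11 + 7.25)/(3/2) = 12.8333.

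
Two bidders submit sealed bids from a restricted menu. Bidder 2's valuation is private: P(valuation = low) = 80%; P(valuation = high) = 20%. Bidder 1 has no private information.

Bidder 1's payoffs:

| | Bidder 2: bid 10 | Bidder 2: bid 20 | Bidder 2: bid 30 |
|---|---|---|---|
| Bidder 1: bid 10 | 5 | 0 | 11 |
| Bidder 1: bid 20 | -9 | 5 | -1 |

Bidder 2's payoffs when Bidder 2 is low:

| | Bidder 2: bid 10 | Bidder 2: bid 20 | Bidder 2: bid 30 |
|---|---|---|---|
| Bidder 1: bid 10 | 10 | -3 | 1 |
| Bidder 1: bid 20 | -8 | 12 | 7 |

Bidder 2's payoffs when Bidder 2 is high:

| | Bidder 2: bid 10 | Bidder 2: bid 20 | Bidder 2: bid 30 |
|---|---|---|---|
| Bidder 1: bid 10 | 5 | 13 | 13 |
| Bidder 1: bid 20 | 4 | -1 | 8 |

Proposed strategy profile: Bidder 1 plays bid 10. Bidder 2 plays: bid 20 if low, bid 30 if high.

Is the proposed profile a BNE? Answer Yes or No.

No

A profile is a BNE iff every type of every player is best-responding given beliefs about the other side.
Bidder 1 plays bid 10: E[bid 10] = 0.8·(0) + 0.2·(11) = 2.2; E[bid 20] = 3.8. Not best-responding. ✗
Bidder 2 (valuation low), facing bid 10: bid 10 gives 10, bid 20 gives -3, bid 30 gives 1. Proposed bid 20 is not best — profitable deviation exists. ✗
Bidder 2 (valuation high), facing bid 10: bid 10 gives 5, bid 20 gives 13, bid 30 gives 13. Proposed bid 30 is best. ✓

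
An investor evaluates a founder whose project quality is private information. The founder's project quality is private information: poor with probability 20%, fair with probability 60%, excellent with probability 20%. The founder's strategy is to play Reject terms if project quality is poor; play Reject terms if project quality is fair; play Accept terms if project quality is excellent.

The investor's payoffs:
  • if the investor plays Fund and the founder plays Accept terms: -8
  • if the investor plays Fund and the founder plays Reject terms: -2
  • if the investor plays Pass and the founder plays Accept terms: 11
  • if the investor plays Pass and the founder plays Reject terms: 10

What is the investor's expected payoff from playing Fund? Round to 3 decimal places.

-3.200

E[Fund] = 0.2·(-2) + 0.6·(-2) + 0.2·(-8) = (-0.4) + (-1.2) + (-1.6) = -3.2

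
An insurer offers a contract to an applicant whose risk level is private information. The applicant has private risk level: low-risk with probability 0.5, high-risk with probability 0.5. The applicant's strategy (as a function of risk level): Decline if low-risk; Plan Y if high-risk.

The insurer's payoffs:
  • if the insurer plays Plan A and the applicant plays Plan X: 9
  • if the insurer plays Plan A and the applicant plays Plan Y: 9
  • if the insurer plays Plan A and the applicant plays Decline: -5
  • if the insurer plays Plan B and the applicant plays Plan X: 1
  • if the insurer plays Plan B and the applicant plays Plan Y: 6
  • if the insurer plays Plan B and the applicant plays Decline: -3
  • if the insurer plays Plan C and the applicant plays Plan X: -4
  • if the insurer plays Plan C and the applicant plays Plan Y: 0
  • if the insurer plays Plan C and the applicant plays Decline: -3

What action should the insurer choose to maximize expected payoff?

Plan A

E[Plan A] = 0.5·(-5) + 0.5·(9) = 2
E[Plan B] = 0.5·(-3) + 0.5·(6) = 1.5
E[Plan C] = 0.5·(-3) + 0.5·(0) = -1.5
Best response: Plan A (2 is the largest).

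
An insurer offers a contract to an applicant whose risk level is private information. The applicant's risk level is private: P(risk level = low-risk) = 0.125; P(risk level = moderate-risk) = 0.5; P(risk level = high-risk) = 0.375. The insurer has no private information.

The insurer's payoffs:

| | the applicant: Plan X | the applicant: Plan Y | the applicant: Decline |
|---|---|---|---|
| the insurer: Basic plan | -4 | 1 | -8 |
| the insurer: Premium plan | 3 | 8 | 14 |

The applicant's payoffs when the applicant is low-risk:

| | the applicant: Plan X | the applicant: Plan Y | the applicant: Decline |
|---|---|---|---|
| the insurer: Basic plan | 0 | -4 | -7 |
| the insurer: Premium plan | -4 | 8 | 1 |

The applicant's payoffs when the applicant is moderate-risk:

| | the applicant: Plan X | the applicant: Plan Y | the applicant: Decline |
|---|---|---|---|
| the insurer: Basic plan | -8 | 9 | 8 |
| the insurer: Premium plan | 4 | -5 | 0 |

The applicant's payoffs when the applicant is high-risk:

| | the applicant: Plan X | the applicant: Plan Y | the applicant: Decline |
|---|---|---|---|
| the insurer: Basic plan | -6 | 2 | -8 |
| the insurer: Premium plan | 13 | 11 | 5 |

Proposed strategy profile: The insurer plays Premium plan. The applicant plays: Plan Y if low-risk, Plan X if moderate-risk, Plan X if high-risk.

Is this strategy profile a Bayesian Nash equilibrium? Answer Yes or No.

The insurer plays Premium plan: E[Premium plan] = 0.125·(8) + 0.5·(3) + 0.375·(3) = 3.625; E[Basic plan] = -3.375. Best-responding. ✓
The applicant (risk level low-risk), facing Premium plan: Plan X gives -4, Plan Y gives 8, Decline gives 1. Proposed Plan Y is best. ✓
The applicant (risk level moderate-risk), facing Premium plan: Plan X gives 4, Plan Y gives -5, Decline gives 0. Proposed Plan X is best. ✓
The applicant (risk level high-risk), facing Premium plan: Plan X gives 13, Plan Y gives 11, Decline gives 5. Proposed Plan X is best. ✓

Yes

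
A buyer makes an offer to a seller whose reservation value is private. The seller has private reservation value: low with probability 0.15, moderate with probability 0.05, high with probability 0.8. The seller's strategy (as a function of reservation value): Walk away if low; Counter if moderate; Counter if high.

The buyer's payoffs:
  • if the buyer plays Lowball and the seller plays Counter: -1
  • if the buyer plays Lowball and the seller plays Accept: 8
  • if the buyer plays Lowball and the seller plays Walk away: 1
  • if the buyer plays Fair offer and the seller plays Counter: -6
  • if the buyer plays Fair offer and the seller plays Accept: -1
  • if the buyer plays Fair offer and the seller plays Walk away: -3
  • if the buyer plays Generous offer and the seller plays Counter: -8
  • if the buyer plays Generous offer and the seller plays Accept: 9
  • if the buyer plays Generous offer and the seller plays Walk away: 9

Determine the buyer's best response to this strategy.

E[Lowball] = 0.15·(1) + 0.05·(-1) + 0.8·(-1) = -0.7
E[Fair offer] = 0.15·(-3) + 0.05·(-6) + 0.8·(-6) = -5.55
E[Generous offer] = 0.15·(9) + 0.05·(-8) + 0.8·(-8) = -5.45
Best response: Lowball (-0.7 is the largest).

Lowball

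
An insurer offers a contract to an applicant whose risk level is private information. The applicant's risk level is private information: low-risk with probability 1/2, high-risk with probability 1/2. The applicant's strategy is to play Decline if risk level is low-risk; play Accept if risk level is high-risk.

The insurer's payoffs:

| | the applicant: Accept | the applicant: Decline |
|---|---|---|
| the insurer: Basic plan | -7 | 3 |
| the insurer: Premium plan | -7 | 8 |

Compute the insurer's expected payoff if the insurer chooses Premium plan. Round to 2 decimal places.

E[Premium plan] = 1/2·8 + 1/2·(-7) = 4 + (-7/2) = 1/2

0.50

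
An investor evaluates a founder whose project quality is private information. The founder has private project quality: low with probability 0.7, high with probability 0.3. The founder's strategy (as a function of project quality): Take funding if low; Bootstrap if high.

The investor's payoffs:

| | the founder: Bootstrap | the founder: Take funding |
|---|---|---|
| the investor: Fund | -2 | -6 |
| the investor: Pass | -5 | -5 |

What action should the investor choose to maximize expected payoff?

Fund

E[Fund] = 0.7·(-6) + 0.3·(-2) = -4.8
E[Pass] = 0.7·(-5) + 0.3·(-5) = -5
Best response: Fund (-4.8 is the largest).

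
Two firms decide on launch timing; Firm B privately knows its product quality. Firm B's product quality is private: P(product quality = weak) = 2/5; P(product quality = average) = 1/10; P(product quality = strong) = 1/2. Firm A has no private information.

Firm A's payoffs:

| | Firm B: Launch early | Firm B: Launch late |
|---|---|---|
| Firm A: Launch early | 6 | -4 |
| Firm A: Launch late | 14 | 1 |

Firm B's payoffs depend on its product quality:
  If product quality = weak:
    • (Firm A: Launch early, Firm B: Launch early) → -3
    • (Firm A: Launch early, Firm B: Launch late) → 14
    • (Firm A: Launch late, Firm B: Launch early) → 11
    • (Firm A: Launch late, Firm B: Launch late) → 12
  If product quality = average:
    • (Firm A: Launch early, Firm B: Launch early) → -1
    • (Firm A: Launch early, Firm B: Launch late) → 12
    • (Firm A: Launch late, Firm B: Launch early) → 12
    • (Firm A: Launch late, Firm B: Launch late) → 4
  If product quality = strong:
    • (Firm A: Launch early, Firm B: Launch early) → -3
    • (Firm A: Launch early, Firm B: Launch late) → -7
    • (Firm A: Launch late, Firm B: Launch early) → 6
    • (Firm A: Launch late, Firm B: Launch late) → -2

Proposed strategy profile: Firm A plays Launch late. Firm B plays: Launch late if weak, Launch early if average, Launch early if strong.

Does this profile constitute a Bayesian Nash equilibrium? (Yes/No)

Firm A plays Launch late: E[Launch late] = 2/5·(1) + 1/10·(14) + 1/2·(14) = 44/5; E[Launch early] = 2. Best-responding. ✓
Firm B (product quality weak), facing Launch late: Launch early gives 11, Launch late gives 12. Proposed Launch late is best. ✓
Firm B (product quality average), facing Launch late: Launch early gives 12, Launch late gives 4. Proposed Launch early is best. ✓
Firm B (product quality strong), facing Launch late: Launch early gives 6, Launch late gives -2. Proposed Launch early is best. ✓

Yes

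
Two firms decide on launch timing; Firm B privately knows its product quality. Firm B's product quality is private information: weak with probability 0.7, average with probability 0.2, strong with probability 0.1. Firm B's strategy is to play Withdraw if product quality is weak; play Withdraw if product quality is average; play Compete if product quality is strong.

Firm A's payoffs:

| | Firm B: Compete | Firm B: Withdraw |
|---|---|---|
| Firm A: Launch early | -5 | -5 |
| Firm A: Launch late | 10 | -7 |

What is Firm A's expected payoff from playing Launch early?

-5

E[Launch early] = 0.7·(-5) + 0.2·(-5) + 0.1·(-5) = (-3.5) + (-1) + (-0.5) = -5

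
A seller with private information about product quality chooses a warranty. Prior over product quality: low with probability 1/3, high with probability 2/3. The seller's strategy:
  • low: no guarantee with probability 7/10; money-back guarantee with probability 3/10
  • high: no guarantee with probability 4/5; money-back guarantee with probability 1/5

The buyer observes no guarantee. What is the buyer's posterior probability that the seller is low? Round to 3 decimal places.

0.304

Apply Bayes' rule using the sender's strategy as the likelihood.
P(no guarantee) = (1/3)·(7/10) + (2/3)·(4/5) = 23/30
P(low | no guarantee) = ((1/3)·(7/10)) / (23/30) = (7/30) / (23/30) = 7/23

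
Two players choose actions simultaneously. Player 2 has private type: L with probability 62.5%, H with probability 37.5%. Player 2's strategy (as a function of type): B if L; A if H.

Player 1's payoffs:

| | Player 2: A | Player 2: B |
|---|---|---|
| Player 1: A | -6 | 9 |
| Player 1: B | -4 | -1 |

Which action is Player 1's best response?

Compute Player 1's expected payoff for each action, taking the expectation over Player 2's type.
E[A] = 0.625·(9) + 0.375·(-6) = 3.375
E[B] = 0.625·(-1) + 0.375·(-4) = -2.125
Best response: A (3.375 is the largest).

A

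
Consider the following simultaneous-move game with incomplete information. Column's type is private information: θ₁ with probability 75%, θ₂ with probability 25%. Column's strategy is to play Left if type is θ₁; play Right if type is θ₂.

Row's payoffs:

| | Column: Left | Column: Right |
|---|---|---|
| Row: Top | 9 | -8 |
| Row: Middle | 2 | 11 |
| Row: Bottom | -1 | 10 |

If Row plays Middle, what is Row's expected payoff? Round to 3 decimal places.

4.250

E[Middle] = 0.75·2 + 0.25·11 = 1.5 + 2.75 = 4.25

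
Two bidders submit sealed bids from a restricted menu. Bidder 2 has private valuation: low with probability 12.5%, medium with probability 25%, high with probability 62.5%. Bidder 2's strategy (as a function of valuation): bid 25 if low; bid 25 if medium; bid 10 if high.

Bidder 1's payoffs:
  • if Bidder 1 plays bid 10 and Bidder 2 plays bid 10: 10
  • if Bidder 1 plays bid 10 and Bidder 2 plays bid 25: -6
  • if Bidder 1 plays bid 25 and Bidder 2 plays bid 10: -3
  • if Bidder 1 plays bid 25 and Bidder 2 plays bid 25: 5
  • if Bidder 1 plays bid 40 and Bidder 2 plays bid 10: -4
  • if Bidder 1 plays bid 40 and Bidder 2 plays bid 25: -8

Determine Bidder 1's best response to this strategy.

Compute Bidder 1's expected payoff for each action, taking the expectation over Bidder 2's type.
E[bid 10] = 0.125·(-6) + 0.25·(-6) + 0.625·(10) = 4
E[bid 25] = 0.125·(5) + 0.25·(5) + 0.625·(-3) = 0
E[bid 40] = 0.125·(-8) + 0.25·(-8) + 0.625·(-4) = -5.5
Best response: bid 10 (4 is the largest).

bid 10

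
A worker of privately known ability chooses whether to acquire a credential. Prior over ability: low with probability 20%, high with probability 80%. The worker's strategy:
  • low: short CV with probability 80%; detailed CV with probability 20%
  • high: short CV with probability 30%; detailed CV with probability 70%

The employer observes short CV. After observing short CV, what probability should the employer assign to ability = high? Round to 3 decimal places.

0.600

P(short CV) = 0.2·0.8 + 0.8·0.3 = 0.4
P(high | short CV) = (0.8·0.3) / 0.4 = 0.24 / 0.4 = 0.6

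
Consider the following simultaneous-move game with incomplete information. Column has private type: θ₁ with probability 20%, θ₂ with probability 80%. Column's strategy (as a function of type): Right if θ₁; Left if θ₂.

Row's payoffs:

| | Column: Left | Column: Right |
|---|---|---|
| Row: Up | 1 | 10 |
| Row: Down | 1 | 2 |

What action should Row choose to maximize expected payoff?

Up

Compute Row's expected payoff for each action, taking the expectation over Column's type.
E[Up] = 0.2·(10) + 0.8·(1) = 2.8
E[Down] = 0.2·(2) + 0.8·(1) = 1.2
Best response: Up (2.8 is the largest).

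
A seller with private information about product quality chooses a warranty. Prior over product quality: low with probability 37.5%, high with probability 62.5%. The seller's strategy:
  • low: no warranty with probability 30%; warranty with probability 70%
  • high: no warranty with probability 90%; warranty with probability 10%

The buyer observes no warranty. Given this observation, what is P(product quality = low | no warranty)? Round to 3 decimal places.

P(no warranty) = 0.375·0.3 + 0.625·0.9 = 0.675
P(low | no warranty) = (0.375·0.3) / 0.675 = 0.1125 / 0.675 = 0.166667

0.167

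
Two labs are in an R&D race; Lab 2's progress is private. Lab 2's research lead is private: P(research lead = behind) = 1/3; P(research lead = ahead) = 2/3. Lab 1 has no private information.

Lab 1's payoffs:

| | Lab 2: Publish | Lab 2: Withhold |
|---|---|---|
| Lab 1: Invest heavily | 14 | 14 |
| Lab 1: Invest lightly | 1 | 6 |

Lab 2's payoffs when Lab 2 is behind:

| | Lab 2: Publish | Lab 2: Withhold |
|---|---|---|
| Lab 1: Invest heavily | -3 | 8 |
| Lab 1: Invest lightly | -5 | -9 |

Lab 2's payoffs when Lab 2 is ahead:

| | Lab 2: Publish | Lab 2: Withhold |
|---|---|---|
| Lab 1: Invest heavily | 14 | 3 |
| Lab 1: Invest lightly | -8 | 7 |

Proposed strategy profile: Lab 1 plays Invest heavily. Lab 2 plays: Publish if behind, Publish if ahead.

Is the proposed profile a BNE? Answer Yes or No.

No

Lab 1 plays Invest heavily: E[Invest heavily] = 1/3·(14) + 2/3·(14) = 14; E[Invest lightly] = 1. Best-responding. ✓
Lab 2 (research lead behind), facing Invest heavily: Publish gives -3, Withhold gives 8. Proposed Publish is not best — profitable deviation exists. ✗
Lab 2 (research lead ahead), facing Invest heavily: Publish gives 14, Withhold gives 3. Proposed Publish is best. ✓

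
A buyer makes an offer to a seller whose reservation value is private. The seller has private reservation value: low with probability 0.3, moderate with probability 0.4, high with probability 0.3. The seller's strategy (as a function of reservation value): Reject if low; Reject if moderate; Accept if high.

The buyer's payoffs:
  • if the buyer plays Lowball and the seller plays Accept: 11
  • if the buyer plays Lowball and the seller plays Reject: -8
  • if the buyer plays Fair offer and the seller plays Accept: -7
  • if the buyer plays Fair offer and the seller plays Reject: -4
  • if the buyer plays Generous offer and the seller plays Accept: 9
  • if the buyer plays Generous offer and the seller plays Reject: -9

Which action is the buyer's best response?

Lowball

E[Lowball] = 0.3·(-8) + 0.4·(-8) + 0.3·(11) = -2.3
E[Fair offer] = 0.3·(-4) + 0.4·(-4) + 0.3·(-7) = -4.9
E[Generous offer] = 0.3·(-9) + 0.4·(-9) + 0.3·(9) = -3.6
Best response: Lowball (-2.3 is the largest).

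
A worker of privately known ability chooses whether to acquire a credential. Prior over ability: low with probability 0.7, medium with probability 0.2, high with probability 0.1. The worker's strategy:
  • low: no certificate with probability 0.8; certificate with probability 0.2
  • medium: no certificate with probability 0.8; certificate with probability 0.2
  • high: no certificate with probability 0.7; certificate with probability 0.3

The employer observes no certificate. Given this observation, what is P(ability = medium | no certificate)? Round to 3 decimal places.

0.203

P(no certificate) = 0.7·0.8 + 0.2·0.8 + 0.1·0.7 = 0.79
P(medium | no certificate) = (0.2·0.8) / 0.79 = 0.16 / 0.79 = 0.202532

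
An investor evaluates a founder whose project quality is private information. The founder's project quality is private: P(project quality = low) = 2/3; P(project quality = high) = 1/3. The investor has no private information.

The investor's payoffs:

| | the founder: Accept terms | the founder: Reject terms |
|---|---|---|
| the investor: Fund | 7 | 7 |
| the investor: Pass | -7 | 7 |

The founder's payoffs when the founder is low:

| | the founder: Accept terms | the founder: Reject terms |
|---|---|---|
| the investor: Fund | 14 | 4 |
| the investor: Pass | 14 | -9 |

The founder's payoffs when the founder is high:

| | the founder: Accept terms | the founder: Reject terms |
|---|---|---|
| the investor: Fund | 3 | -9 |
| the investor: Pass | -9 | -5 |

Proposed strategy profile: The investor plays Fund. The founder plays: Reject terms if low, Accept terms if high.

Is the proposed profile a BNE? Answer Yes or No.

A profile is a BNE iff every type of every player is best-responding given beliefs about the other side.
The investor plays Fund: E[Fund] = 2/3·(7) + 1/3·(7) = 7; E[Pass] = 7/3. Best-responding. ✓
The founder (project quality low), facing Fund: Accept terms gives 14, Reject terms gives 4. Proposed Reject terms is not best — profitable deviation exists. ✗
The founder (project quality high), facing Fund: Accept terms gives 3, Reject terms gives -9. Proposed Accept terms is best. ✓

No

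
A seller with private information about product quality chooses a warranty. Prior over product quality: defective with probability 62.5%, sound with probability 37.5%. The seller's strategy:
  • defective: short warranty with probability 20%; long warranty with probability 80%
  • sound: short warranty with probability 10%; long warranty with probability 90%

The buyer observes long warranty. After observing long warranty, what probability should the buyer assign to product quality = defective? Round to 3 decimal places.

0.597

Apply Bayes' rule using the sender's strategy as the likelihood.
P(long warranty) = 0.625·0.8 + 0.375·0.9 = 0.8375
P(defective | long warranty) = (0.625·0.8) / 0.8375 = 0.5 / 0.8375 = 0.597015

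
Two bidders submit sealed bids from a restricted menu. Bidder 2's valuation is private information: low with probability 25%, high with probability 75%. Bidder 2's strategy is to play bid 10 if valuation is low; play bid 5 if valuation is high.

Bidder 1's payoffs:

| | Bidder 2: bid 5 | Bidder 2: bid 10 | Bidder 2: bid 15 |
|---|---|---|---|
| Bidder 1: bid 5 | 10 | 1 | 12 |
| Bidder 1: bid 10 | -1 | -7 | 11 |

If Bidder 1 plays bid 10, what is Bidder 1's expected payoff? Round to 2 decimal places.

E[bid 10] = 0.25·(-7) + 0.75·(-1) = (-1.75) + (-0.75) = -2.5

-2.50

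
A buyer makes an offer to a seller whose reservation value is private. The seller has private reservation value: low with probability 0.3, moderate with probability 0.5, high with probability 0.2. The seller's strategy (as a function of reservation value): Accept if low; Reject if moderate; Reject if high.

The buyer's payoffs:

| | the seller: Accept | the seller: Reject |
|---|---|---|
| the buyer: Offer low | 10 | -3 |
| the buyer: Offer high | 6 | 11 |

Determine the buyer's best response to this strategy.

Offer high

E[Offer low] = 0.3·(10) + 0.5·(-3) + 0.2·(-3) = 0.9
E[Offer high] = 0.3·(6) + 0.5·(11) + 0.2·(11) = 9.5
Best response: Offer high (9.5 is the largest).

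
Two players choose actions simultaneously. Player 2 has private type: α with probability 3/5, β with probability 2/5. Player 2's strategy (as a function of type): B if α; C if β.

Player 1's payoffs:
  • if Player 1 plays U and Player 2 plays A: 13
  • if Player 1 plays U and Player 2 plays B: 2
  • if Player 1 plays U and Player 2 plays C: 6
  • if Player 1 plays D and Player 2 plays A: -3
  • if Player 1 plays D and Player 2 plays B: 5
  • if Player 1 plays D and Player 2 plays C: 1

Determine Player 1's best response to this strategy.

U

E[U] = 3/5·(2) + 2/5·(6) = 18/5
E[D] = 3/5·(5) + 2/5·(1) = 17/5
Best response: U (18/5 is the largest).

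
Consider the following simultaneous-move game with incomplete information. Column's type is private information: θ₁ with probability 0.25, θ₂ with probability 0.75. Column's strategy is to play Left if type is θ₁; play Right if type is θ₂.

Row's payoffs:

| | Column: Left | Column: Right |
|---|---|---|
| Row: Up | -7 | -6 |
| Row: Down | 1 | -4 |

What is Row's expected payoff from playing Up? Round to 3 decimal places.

E[Up] = 0.25·(-7) + 0.75·(-6) = (-1.75) + (-4.5) = -6.25

-6.250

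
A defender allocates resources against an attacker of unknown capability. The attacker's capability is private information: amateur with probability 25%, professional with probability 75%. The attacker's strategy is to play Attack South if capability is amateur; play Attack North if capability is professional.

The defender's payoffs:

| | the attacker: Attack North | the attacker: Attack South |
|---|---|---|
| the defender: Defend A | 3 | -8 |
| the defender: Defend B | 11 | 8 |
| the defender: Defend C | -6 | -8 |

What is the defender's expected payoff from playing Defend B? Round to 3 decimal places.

E[Defend B] = 0.25·8 + 0.75·11 = 2 + 8.25 = 10.25

10.250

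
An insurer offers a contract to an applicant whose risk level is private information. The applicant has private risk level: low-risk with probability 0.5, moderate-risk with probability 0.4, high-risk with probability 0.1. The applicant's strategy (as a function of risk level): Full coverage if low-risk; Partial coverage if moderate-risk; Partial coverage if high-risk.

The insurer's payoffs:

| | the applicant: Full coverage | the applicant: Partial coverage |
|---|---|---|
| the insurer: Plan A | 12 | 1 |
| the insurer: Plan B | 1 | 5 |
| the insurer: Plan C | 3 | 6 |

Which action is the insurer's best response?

Plan A

E[Plan A] = 0.5·(12) + 0.4·(1) + 0.1·(1) = 6.5
E[Plan B] = 0.5·(1) + 0.4·(5) + 0.1·(5) = 3
E[Plan C] = 0.5·(3) + 0.4·(6) + 0.1·(6) = 4.5
Best response: Plan A (6.5 is the largest).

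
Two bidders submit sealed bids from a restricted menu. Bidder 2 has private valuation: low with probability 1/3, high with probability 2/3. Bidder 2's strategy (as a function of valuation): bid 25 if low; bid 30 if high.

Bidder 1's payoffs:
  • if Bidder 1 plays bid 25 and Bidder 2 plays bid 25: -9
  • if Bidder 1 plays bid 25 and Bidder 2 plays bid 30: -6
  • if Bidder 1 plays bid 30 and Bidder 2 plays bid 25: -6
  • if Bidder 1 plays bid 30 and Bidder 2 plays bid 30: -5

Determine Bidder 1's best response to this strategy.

E[bid 25] = 1/3·(-9) + 2/3·(-6) = -7
E[bid 30] = 1/3·(-6) + 2/3·(-5) = -16/3
Best response: bid 30 (-16/3 is the largest).

bid 30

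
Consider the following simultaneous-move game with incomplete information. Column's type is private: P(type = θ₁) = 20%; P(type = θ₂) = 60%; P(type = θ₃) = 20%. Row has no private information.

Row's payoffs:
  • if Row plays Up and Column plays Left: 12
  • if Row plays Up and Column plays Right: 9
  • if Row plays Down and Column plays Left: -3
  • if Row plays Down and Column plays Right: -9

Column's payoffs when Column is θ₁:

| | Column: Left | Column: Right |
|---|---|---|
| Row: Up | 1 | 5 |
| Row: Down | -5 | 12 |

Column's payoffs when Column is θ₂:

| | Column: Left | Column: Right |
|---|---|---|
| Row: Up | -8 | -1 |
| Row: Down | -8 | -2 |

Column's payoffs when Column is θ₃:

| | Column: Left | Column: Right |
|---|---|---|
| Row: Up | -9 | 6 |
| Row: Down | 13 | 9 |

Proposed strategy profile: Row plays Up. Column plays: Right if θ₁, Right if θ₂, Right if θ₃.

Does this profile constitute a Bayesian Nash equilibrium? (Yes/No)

Row plays Up: E[Up] = 0.2·(9) + 0.6·(9) + 0.2·(9) = 9; E[Down] = -9. Best-responding. ✓
Column (type θ₁), facing Up: Left gives 1, Right gives 5. Proposed Right is best. ✓
Column (type θ₂), facing Up: Left gives -8, Right gives -1. Proposed Right is best. ✓
Column (type θ₃), facing Up: Left gives -9, Right gives 6. Proposed Right is best. ✓

Yes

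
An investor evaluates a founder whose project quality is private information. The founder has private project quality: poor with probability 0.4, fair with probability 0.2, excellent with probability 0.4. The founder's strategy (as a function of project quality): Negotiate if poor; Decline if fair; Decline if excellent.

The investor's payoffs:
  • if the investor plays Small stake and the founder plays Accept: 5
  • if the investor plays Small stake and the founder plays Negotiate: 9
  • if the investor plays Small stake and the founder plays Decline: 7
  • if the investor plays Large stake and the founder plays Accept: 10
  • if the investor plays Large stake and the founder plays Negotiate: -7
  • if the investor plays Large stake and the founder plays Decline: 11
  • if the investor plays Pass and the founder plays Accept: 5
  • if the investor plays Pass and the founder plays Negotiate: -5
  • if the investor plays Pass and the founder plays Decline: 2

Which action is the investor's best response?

Small stake

E[Small stake] = 0.4·(9) + 0.2·(7) + 0.4·(7) = 7.8
E[Large stake] = 0.4·(-7) + 0.2·(11) + 0.4·(11) = 3.8
E[Pass] = 0.4·(-5) + 0.2·(2) + 0.4·(2) = -0.8
Best response: Small stake (7.8 is the largest).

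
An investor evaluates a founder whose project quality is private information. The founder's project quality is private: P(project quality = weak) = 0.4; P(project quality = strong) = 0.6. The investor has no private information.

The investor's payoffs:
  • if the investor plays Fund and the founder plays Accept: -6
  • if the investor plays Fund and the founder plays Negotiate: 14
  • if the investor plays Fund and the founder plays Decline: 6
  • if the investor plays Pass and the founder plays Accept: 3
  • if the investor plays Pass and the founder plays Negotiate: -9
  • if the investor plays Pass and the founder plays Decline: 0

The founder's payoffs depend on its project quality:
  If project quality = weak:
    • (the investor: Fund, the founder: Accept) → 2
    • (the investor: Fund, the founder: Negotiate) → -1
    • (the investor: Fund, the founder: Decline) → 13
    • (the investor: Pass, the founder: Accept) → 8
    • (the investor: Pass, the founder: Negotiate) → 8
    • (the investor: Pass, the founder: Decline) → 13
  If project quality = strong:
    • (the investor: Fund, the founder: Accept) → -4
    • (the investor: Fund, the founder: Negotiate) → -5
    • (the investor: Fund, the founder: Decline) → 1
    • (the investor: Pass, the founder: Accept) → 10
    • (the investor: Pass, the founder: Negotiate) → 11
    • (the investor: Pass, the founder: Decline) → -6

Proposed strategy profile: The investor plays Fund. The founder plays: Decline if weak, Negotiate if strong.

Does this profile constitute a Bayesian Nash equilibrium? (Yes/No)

A profile is a BNE iff every type of every player is best-responding given beliefs about the other side.
The investor plays Fund: E[Fund] = 0.4·(6) + 0.6·(14) = 10.8; E[Pass] = -5.4. Best-responding. ✓
The founder (project quality weak), facing Fund: Accept gives 2, Negotiate gives -1, Decline gives 13. Proposed Decline is best. ✓
The founder (project quality strong), facing Fund: Accept gives -4, Negotiate gives -5, Decline gives 1. Proposed Negotiate is not best — profitable deviation exists. ✗

No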